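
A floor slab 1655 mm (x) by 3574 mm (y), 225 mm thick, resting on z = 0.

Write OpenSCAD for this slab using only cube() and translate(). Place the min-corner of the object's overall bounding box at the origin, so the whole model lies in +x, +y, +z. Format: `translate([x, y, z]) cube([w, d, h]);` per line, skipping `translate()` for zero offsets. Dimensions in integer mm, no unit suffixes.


cube([1655, 3574, 225]);


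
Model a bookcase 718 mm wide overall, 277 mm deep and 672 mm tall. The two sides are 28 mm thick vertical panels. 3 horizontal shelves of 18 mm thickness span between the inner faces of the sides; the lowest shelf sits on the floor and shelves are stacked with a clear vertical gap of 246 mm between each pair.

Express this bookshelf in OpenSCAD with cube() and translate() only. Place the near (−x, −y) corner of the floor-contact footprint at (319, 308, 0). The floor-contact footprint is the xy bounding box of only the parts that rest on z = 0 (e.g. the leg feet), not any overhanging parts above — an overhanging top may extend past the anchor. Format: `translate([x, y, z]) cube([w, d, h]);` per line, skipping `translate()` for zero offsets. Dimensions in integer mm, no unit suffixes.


translate([319, 308, 0]) cube([28, 277, 672]);
translate([1009, 308, 0]) cube([28, 277, 672]);
translate([347, 308, 0]) cube([662, 277, 18]);
translate([347, 308, 264]) cube([662, 277, 18]);
translate([347, 308, 528]) cube([662, 277, 18]);


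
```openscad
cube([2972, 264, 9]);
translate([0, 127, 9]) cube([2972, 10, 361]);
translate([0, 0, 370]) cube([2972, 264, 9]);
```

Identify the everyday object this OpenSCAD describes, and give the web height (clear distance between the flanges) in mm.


An I-beam. The web height is 361 mm.

Two wide flanges with a thin centred web — an I-beam. Overall 379 mm minus two 9 mm flanges gives a web of 379 − 2·9 = 361 mm.


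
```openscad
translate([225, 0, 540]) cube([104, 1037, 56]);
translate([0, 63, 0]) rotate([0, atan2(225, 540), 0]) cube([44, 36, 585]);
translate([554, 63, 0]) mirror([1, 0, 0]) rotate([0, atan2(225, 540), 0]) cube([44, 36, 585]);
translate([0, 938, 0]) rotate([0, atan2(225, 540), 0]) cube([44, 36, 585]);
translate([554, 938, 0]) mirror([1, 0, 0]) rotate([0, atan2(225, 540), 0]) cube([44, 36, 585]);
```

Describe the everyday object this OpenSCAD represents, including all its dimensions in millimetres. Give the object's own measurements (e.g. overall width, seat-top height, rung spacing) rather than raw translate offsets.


A sawhorse. A 104×1037×56 mm beam (x, y, z) sits on two A-frame leg pairs. Each pair is two raked legs of 44×36 mm section (36 mm along y) splaying symmetrically in x. Each leg rises 540 mm vertically over 225 mm of horizontal reach and is 585 mm long along its own axis. Every leg's outer bottom edge rests on the floor and its outer top edge meets a bottom edge of the beam — the left legs (tilting toward +x) meet the beam's −x bottom edge, the right legs (their mirror images, tilting toward −x) meet its +x bottom edge — so the leg tops tuck under the beam, the beam's underside is 540 mm above the floor, and the feet are 554 mm apart outside-to-outside with the beam centred between them. The two leg pairs are set in 63 mm from either end of the beam.


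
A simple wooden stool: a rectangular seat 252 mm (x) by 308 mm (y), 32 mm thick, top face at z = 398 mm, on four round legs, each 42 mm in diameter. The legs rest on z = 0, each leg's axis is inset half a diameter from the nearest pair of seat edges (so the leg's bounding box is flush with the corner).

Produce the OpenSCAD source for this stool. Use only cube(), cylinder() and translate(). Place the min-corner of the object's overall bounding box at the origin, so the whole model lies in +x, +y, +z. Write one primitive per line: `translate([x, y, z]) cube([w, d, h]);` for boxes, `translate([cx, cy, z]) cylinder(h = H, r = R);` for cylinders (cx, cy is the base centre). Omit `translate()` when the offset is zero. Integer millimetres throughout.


// leg_h = 398 - 32 = 366
translate([0, 0, 366]) cube([252, 308, 32]);
translate([21, 21, 0]) cylinder(h = 366, r = 21);
translate([231, 21, 0]) cylinder(h = 366, r = 21);
translate([21, 287, 0]) cylinder(h = 366, r = 21);
translate([231, 287, 0]) cylinder(h = 366, r = 21);


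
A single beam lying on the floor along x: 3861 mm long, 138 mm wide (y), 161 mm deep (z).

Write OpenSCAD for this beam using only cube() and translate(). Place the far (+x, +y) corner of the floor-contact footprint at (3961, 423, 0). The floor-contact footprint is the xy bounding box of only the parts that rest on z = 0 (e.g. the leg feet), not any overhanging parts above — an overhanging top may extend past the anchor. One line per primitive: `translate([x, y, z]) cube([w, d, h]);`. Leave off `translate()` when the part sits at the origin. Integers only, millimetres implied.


translate([100, 285, 0]) cube([3861, 138, 161]);


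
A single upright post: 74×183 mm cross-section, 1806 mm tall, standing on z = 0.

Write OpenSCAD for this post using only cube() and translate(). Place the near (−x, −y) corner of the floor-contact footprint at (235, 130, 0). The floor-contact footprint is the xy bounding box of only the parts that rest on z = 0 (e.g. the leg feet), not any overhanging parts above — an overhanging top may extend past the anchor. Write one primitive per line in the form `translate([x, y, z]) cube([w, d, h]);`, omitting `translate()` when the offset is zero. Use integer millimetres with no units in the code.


translate([235, 130, 0]) cube([74, 183, 1806]);


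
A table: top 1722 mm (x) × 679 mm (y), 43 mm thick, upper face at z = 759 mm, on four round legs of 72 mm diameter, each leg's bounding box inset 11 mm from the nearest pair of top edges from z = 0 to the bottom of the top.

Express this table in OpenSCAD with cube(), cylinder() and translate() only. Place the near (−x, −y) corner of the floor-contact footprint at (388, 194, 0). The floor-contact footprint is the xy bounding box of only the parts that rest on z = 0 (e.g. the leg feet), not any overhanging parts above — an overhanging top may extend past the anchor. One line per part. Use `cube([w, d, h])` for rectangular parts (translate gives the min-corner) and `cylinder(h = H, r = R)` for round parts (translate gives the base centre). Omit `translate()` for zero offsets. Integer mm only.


translate([377, 183, 716]) cube([1722, 679, 43]);
translate([424, 230, 0]) cylinder(h = 716, r = 36);
translate([2052, 230, 0]) cylinder(h = 716, r = 36);
translate([424, 815, 0]) cylinder(h = 716, r = 36);
translate([2052, 815, 0]) cylinder(h = 716, r = 36);


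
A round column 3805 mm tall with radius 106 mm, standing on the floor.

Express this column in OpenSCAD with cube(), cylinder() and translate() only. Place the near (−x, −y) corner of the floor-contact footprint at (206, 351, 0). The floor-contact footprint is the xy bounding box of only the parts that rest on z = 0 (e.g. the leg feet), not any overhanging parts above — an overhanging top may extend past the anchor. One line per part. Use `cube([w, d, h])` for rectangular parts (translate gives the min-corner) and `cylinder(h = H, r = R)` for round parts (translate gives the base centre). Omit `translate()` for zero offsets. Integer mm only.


translate([312, 457, 0]) cylinder(h = 3805, r = 106);


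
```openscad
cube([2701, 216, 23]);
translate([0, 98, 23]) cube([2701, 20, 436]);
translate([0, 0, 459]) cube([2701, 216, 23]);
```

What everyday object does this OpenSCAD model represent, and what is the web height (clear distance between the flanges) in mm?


An I-beam. The web height is 436 mm.

Two wide flanges with a thin centred web — an I-beam. Overall 482 mm minus two 23 mm flanges gives a web of 482 − 2·23 = 436 mm.


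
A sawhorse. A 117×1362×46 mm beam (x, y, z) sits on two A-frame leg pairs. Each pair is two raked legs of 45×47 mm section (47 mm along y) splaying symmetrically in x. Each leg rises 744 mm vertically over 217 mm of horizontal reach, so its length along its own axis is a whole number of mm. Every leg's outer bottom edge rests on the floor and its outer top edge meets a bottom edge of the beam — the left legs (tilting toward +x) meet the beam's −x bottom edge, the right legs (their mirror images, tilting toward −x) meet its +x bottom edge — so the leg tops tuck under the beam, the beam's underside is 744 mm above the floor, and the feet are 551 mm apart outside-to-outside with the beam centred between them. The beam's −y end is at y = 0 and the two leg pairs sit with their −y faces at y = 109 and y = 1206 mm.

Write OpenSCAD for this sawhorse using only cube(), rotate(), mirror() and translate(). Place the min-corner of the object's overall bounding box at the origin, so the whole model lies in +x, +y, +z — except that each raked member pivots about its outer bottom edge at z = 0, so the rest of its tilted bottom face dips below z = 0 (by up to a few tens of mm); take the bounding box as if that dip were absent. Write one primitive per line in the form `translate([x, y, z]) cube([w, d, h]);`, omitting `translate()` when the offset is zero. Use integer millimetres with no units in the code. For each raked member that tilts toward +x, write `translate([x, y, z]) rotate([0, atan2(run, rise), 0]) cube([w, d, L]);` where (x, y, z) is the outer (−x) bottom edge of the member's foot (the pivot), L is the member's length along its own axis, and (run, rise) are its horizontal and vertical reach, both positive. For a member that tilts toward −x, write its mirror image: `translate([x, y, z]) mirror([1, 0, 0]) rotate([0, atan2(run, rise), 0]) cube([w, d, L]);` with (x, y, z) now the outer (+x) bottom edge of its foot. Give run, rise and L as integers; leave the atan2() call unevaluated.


translate([217, 0, 744]) cube([117, 1362, 46]);
translate([0, 109, 0]) rotate([0, atan2(217, 744), 0]) cube([45, 47, 775]);
translate([551, 109, 0]) mirror([1, 0, 0]) rotate([0, atan2(217, 744), 0]) cube([45, 47, 775]);
translate([0, 1206, 0]) rotate([0, atan2(217, 744), 0]) cube([45, 47, 775]);
translate([551, 1206, 0]) mirror([1, 0, 0]) rotate([0, atan2(217, 744), 0]) cube([45, 47, 775]);


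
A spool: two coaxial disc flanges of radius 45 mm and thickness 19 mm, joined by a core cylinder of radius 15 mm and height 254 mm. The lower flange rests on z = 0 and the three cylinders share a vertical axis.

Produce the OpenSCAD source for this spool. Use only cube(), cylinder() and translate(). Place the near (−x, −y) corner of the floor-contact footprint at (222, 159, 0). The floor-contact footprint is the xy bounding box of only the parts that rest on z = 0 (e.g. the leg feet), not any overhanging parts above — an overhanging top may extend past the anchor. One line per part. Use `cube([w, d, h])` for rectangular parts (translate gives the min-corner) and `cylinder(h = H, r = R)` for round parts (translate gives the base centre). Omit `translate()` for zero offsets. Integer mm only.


translate([267, 204, 0]) cylinder(h = 19, r = 45);
translate([267, 204, 19]) cylinder(h = 254, r = 15);
translate([267, 204, 273]) cylinder(h = 19, r = 45);


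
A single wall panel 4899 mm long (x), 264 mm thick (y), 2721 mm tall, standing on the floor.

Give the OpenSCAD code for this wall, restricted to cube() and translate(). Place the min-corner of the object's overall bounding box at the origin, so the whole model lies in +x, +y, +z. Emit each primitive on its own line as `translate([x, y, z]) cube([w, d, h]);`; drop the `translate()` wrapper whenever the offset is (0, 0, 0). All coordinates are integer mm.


cube([4899, 264, 2721]);


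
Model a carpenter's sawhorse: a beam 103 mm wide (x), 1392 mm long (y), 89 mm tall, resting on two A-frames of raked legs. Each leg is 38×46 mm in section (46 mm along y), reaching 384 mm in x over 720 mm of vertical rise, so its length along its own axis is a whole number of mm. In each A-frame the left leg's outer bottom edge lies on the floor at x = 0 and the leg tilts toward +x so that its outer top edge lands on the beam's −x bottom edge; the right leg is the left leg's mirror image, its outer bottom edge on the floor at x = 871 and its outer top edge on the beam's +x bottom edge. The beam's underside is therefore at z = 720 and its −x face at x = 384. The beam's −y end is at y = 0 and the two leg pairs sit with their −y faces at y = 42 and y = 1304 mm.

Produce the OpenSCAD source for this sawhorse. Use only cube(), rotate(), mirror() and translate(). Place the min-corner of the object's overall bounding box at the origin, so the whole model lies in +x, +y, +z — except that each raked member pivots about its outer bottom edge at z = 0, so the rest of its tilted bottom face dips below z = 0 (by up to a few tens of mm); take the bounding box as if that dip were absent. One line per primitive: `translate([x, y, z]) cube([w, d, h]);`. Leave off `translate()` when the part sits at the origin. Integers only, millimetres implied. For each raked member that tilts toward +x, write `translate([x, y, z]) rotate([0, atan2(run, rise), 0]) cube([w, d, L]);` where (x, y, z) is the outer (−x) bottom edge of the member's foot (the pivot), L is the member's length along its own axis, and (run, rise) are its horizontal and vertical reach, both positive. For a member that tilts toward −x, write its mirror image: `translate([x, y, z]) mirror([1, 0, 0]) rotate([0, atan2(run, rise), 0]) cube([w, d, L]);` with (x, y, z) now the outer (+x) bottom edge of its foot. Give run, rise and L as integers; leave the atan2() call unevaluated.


translate([384, 0, 720]) cube([103, 1392, 89]);
translate([0, 42, 0]) rotate([0, atan2(384, 720), 0]) cube([38, 46, 816]);
translate([871, 42, 0]) mirror([1, 0, 0]) rotate([0, atan2(384, 720), 0]) cube([38, 46, 816]);
translate([0, 1304, 0]) rotate([0, atan2(384, 720), 0]) cube([38, 46, 816]);
translate([871, 1304, 0]) mirror([1, 0, 0]) rotate([0, atan2(384, 720), 0]) cube([38, 46, 816]);


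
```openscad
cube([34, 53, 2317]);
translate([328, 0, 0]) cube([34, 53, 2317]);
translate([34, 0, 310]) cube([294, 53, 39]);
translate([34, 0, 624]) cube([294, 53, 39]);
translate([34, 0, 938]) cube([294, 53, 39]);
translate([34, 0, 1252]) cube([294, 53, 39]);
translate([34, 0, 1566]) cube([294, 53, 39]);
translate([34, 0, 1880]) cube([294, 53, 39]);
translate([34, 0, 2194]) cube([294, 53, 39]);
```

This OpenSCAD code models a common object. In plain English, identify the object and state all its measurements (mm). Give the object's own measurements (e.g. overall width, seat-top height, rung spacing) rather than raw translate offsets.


A straight ladder. Two 34×53 mm vertical rails, 2317 mm tall, stand 362 mm apart (outside-to-outside) with their front faces coplanar on the −y side. 7 rungs, each 53 mm deep and 39 mm tall, span between the inner faces of the rails, front faces flush with the rails. The lowest rung's underside is at z = 310 mm and rungs are spaced 314 mm apart (underside to underside).


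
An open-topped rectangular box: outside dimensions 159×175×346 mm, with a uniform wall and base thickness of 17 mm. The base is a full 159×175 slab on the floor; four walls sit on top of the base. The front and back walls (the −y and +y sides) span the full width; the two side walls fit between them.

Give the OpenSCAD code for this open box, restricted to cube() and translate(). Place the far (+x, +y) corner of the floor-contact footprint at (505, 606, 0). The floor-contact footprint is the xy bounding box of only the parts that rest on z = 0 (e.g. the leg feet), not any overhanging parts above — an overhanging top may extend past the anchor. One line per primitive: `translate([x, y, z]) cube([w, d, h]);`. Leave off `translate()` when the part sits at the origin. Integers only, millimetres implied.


translate([346, 431, 0]) cube([159, 175, 17]);
translate([346, 431, 17]) cube([159, 17, 329]);
translate([346, 589, 17]) cube([159, 17, 329]);
translate([346, 448, 17]) cube([17, 141, 329]);
translate([488, 448, 17]) cube([17, 141, 329]);


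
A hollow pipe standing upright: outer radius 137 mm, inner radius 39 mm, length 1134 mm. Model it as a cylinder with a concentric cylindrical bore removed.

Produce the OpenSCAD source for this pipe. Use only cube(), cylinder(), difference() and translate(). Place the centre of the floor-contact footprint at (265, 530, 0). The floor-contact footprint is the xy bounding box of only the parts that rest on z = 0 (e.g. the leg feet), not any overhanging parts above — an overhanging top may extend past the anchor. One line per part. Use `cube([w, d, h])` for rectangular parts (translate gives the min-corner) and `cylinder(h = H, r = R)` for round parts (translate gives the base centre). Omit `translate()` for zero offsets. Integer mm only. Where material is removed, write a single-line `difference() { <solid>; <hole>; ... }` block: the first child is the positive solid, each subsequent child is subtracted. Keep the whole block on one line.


difference() { translate([265, 530, 0]) cylinder(h = 1134, r = 137); translate([265, 530, 0]) cylinder(h = 1134, r = 39); }


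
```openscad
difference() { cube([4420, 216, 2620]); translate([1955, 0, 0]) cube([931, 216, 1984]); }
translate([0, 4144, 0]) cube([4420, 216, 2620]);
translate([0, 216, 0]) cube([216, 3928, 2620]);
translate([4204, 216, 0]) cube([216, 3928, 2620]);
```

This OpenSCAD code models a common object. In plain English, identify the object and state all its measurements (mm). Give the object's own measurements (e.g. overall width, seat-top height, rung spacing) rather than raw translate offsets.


A single room: four walls, each 2620 mm tall and 216 mm thick, enclosing an outside footprint 4420×4360 mm (x × y), no floor or roof. The front and back walls (−y and +y sides) run the full x-width; the side walls fit between their inner faces. A door opening 931 mm wide and 1984 mm tall is cut through the front wall from the floor up, its −x edge 1955 mm from the wall's −x end.


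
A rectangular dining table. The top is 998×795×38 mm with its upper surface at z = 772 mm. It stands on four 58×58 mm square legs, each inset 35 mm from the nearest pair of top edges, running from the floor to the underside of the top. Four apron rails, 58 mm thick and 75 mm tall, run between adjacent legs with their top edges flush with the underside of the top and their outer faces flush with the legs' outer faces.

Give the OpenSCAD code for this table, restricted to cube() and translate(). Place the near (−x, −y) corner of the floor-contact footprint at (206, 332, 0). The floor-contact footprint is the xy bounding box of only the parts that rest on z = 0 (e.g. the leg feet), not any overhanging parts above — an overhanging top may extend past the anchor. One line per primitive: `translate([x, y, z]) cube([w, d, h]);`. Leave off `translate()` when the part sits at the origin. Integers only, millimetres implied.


translate([171, 297, 734]) cube([998, 795, 38]);
translate([206, 332, 0]) cube([58, 58, 734]);
translate([1076, 332, 0]) cube([58, 58, 734]);
translate([206, 999, 0]) cube([58, 58, 734]);
translate([1076, 999, 0]) cube([58, 58, 734]);
translate([264, 332, 659]) cube([812, 58, 75]);
translate([264, 999, 659]) cube([812, 58, 75]);
translate([206, 390, 659]) cube([58, 609, 75]);
translate([1076, 390, 659]) cube([58, 609, 75]);


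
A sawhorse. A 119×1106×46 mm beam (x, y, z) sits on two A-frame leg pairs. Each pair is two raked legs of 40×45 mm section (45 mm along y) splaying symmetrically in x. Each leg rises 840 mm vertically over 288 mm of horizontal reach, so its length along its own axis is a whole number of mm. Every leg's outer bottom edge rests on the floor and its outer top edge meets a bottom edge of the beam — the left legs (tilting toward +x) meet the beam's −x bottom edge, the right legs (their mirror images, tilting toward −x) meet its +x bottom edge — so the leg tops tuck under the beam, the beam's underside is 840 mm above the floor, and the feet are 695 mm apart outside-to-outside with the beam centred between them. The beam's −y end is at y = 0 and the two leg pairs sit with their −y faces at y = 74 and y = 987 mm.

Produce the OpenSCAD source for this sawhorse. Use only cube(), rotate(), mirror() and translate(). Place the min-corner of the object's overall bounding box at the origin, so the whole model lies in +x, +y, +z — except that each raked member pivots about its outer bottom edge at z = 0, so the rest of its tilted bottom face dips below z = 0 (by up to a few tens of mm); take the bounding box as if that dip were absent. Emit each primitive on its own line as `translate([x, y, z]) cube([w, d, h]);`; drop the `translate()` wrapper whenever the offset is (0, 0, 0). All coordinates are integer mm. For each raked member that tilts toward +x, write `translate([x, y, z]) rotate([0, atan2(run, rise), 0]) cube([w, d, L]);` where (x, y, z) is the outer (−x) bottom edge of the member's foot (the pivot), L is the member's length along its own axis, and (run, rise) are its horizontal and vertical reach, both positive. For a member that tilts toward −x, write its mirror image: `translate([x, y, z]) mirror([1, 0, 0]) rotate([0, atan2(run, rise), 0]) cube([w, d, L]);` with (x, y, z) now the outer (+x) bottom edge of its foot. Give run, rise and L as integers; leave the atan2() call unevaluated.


translate([288, 0, 840]) cube([119, 1106, 46]);
translate([0, 74, 0]) rotate([0, atan2(288, 840), 0]) cube([40, 45, 888]);
translate([695, 74, 0]) mirror([1, 0, 0]) rotate([0, atan2(288, 840), 0]) cube([40, 45, 888]);
translate([0, 987, 0]) rotate([0, atan2(288, 840), 0]) cube([40, 45, 888]);
translate([695, 987, 0]) mirror([1, 0, 0]) rotate([0, atan2(288, 840), 0]) cube([40, 45, 888]);


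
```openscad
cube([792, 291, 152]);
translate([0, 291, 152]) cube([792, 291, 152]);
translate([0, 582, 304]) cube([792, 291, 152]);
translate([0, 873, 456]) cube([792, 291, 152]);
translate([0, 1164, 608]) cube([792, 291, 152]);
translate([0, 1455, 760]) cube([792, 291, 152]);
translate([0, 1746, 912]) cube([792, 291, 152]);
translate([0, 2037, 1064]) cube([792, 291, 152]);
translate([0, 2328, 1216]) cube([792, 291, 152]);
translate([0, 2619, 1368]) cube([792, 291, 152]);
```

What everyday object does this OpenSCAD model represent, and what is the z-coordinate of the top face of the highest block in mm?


A staircase. The total rise is 1520 mm.

10 identical blocks, each offset up and back from the previous — a staircase. Each step is 152 mm tall and there are 10 of them, so the total rise is 10 × 152 = 1520 mm.


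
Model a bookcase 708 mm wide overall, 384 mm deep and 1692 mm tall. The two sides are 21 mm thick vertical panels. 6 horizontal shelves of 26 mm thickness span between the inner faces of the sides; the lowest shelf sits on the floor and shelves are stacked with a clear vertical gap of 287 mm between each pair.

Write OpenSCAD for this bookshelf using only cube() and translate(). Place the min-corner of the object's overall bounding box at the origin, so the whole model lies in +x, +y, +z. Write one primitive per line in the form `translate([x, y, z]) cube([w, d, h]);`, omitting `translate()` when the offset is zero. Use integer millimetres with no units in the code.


cube([21, 384, 1692]);
translate([687, 0, 0]) cube([21, 384, 1692]);
translate([21, 0, 0]) cube([666, 384, 26]);
translate([21, 0, 313]) cube([666, 384, 26]);
translate([21, 0, 626]) cube([666, 384, 26]);
translate([21, 0, 939]) cube([666, 384, 26]);
translate([21, 0, 1252]) cube([666, 384, 26]);
translate([21, 0, 1565]) cube([666, 384, 26]);


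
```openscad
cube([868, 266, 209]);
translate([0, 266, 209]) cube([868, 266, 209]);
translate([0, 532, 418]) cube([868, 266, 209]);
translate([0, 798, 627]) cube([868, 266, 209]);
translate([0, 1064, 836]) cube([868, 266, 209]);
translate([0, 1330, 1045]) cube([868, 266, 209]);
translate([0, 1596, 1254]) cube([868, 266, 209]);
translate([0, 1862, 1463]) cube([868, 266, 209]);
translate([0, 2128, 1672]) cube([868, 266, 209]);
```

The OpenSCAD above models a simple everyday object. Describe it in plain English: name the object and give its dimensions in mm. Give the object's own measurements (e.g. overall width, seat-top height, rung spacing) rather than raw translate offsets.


A straight staircase of 9 solid steps. Each step is 868 mm wide (x), 266 mm deep (y, the going) and 209 mm tall (the rise). The first step rests on the floor; each subsequent step sits one going further in +y and one rise higher in +z, directly behind and above the previous step with no overlap.


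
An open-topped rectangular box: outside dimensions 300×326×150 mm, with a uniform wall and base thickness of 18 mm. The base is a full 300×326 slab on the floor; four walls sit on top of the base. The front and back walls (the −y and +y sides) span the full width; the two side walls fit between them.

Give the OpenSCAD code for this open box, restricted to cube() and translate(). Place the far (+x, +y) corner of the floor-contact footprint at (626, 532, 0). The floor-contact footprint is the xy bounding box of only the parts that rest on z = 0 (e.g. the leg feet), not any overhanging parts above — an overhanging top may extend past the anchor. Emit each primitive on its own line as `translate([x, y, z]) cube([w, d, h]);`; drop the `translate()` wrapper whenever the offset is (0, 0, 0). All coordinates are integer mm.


translate([326, 206, 0]) cube([300, 326, 18]);
translate([326, 206, 18]) cube([300, 18, 132]);
translate([326, 514, 18]) cube([300, 18, 132]);
translate([326, 224, 18]) cube([18, 290, 132]);
translate([608, 224, 18]) cube([18, 290, 132]);


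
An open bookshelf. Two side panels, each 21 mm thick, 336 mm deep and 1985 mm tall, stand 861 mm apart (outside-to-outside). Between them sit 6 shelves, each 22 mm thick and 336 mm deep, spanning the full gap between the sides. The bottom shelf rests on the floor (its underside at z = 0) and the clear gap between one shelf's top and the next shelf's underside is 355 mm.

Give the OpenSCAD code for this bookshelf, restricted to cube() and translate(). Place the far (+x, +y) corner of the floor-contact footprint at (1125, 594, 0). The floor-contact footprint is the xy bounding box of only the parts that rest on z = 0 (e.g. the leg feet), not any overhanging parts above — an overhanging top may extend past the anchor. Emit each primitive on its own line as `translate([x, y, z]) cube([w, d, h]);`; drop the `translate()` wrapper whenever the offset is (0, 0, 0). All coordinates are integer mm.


translate([264, 258, 0]) cube([21, 336, 1985]);
translate([1104, 258, 0]) cube([21, 336, 1985]);
translate([285, 258, 0]) cube([819, 336, 22]);
translate([285, 258, 377]) cube([819, 336, 22]);
translate([285, 258, 754]) cube([819, 336, 22]);
translate([285, 258, 1131]) cube([819, 336, 22]);
translate([285, 258, 1508]) cube([819, 336, 22]);
translate([285, 258, 1885]) cube([819, 336, 22]);


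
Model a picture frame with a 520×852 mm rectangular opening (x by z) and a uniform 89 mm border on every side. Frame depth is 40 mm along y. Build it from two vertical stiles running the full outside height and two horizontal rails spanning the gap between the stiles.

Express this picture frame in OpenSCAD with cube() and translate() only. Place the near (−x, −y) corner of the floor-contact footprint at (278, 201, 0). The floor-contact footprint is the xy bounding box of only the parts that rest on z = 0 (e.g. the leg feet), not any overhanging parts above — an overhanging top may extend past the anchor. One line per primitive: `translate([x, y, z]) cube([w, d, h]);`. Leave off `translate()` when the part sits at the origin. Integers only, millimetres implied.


translate([278, 201, 0]) cube([89, 40, 1030]);
translate([887, 201, 0]) cube([89, 40, 1030]);
translate([367, 201, 0]) cube([520, 40, 89]);
translate([367, 201, 941]) cube([520, 40, 89]);


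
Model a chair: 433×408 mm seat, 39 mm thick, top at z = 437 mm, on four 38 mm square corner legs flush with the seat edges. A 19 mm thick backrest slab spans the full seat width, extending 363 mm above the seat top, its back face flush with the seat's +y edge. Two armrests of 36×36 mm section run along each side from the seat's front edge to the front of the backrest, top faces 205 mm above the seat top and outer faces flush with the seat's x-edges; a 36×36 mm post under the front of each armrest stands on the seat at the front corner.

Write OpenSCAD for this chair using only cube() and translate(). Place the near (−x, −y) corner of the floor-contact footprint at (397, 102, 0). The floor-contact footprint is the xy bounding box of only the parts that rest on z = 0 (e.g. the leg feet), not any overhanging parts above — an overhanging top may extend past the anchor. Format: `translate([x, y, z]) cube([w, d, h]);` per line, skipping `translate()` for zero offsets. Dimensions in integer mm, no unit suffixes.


translate([397, 102, 398]) cube([433, 408, 39]);
translate([397, 102, 0]) cube([38, 38, 398]);
translate([792, 102, 0]) cube([38, 38, 398]);
translate([397, 472, 0]) cube([38, 38, 398]);
translate([792, 472, 0]) cube([38, 38, 398]);
translate([397, 491, 437]) cube([433, 19, 363]);
translate([397, 102, 606]) cube([36, 389, 36]);
translate([794, 102, 606]) cube([36, 389, 36]);
translate([397, 102, 437]) cube([36, 36, 169]);
translate([794, 102, 437]) cube([36, 36, 169]);


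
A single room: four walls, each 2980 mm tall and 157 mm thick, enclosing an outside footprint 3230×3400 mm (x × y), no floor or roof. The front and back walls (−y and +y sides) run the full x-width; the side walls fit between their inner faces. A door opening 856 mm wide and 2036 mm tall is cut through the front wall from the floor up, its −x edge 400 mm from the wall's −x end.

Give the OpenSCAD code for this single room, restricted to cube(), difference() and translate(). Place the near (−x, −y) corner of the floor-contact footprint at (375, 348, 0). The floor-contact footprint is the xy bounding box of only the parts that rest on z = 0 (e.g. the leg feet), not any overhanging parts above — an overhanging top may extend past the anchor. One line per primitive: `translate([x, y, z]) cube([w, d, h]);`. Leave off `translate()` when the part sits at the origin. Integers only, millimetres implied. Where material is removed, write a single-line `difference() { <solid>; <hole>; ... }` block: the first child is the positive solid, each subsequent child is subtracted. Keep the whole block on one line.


difference() { translate([375, 348, 0]) cube([3230, 157, 2980]); translate([775, 348, 0]) cube([856, 157, 2036]); }
translate([375, 3591, 0]) cube([3230, 157, 2980]);
translate([375, 505, 0]) cube([157, 3086, 2980]);
translate([3448, 505, 0]) cube([157, 3086, 2980]);


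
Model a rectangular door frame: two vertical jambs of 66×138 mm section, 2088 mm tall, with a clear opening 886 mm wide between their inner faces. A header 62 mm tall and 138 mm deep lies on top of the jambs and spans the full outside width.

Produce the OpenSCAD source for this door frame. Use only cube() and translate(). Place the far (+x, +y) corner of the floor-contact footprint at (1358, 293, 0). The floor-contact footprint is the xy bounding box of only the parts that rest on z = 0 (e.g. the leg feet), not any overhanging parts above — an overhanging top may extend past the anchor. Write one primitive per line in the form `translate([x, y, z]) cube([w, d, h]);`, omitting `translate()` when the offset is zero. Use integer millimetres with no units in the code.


translate([340, 155, 0]) cube([66, 138, 2088]);
translate([1292, 155, 0]) cube([66, 138, 2088]);
translate([340, 155, 2088]) cube([1018, 138, 62]);


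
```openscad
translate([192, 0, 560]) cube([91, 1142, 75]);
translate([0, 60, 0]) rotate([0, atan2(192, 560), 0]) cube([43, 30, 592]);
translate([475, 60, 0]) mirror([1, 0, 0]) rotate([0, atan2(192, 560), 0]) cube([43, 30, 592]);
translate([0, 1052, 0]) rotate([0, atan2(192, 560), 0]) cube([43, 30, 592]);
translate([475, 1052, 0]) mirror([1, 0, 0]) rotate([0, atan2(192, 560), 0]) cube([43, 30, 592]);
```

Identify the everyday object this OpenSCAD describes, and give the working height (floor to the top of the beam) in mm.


A sawhorse. The overall height is 635 mm.

A beam across two mirrored pairs of raked legs — a sawhorse. The beam's underside is at z = 560 (matching the legs' vertical rise in atan2(192, 560)) and the beam is 75 mm tall, so its top is at 560 + 75 = 635 mm. The raked legs top out at the beam's underside, so that is the highest point.


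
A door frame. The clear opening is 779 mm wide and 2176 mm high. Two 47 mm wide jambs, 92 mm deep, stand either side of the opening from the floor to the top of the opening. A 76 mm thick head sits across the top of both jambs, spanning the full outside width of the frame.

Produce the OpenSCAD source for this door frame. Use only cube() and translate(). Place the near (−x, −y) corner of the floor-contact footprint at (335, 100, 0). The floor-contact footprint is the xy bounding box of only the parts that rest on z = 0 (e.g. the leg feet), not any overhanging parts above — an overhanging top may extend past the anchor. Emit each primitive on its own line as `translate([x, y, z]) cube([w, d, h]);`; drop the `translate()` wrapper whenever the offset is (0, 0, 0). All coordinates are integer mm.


translate([335, 100, 0]) cube([47, 92, 2176]);
translate([1161, 100, 0]) cube([47, 92, 2176]);
translate([335, 100, 2176]) cube([873, 92, 76]);


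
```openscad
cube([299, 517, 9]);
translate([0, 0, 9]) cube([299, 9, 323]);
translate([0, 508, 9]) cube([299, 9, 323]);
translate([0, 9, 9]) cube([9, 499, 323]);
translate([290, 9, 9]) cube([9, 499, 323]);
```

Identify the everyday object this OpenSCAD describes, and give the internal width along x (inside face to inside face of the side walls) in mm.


An open box. The internal width is 281 mm.

A 299×517 base slab with four walls standing on it — an open box. The base is 299 mm wide and the walls are 9 mm thick, so the internal width is 299 − 2 × 9 = 281 mm.


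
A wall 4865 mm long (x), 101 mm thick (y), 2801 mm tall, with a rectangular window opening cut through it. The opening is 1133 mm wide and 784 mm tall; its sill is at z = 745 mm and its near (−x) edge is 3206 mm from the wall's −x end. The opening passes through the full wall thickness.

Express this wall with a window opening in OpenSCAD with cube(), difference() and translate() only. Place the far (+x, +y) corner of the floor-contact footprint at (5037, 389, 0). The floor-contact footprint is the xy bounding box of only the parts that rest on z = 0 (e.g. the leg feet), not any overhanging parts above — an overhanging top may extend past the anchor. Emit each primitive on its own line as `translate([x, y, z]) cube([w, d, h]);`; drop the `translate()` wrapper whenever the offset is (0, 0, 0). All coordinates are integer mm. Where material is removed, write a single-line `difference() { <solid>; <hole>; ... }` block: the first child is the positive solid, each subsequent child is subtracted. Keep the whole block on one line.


difference() { translate([172, 288, 0]) cube([4865, 101, 2801]); translate([3378, 288, 745]) cube([1133, 101, 784]); }


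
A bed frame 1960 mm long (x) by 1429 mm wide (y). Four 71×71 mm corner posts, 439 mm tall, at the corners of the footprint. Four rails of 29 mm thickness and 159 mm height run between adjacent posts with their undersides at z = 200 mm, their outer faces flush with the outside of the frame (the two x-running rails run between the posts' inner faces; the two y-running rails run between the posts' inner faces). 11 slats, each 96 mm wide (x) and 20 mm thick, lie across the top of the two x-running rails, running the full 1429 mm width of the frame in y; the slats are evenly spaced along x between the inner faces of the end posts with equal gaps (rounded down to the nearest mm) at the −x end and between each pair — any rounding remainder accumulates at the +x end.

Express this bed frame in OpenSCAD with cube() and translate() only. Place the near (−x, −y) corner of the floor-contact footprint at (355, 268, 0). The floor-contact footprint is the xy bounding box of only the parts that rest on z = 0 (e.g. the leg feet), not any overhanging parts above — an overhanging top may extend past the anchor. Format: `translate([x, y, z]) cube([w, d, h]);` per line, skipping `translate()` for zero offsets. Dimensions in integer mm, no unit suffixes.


translate([355, 268, 0]) cube([71, 71, 439]);
translate([355, 1626, 0]) cube([71, 71, 439]);
translate([2244, 268, 0]) cube([71, 71, 439]);
translate([2244, 1626, 0]) cube([71, 71, 439]);
translate([426, 268, 200]) cube([1818, 29, 159]);
translate([426, 1668, 200]) cube([1818, 29, 159]);
translate([355, 339, 200]) cube([29, 1287, 159]);
translate([2286, 339, 200]) cube([29, 1287, 159]);
translate([489, 268, 359]) cube([96, 1429, 20]);
translate([648, 268, 359]) cube([96, 1429, 20]);
translate([807, 268, 359]) cube([96, 1429, 20]);
translate([966, 268, 359]) cube([96, 1429, 20]);
translate([1125, 268, 359]) cube([96, 1429, 20]);
translate([1284, 268, 359]) cube([96, 1429, 20]);
translate([1443, 268, 359]) cube([96, 1429, 20]);
translate([1602, 268, 359]) cube([96, 1429, 20]);
translate([1761, 268, 359]) cube([96, 1429, 20]);
translate([1920, 268, 359]) cube([96, 1429, 20]);
translate([2079, 268, 359]) cube([96, 1429, 20]);


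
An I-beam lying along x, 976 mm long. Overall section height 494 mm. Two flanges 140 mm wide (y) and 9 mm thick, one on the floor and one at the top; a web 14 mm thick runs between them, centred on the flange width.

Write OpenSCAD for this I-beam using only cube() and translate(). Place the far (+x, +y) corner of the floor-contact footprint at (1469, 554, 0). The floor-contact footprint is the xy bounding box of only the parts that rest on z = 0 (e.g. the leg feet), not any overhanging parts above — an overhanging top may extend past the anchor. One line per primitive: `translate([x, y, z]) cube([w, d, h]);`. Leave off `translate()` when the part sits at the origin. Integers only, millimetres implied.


translate([493, 414, 0]) cube([976, 140, 9]);
translate([493, 477, 9]) cube([976, 14, 476]);
translate([493, 414, 485]) cube([976, 140, 9]);


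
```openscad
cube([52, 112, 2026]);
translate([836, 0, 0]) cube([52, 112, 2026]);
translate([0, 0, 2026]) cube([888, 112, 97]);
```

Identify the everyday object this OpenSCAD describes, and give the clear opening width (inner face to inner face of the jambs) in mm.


A door frame. The clear opening width is 784 mm.

Two 2026 mm tall posts with a header on top — a door frame. The left jamb is 52 mm wide at x = 0; the right jamb starts at x = 836. The clear opening is 836 − 52 = 784 mm.


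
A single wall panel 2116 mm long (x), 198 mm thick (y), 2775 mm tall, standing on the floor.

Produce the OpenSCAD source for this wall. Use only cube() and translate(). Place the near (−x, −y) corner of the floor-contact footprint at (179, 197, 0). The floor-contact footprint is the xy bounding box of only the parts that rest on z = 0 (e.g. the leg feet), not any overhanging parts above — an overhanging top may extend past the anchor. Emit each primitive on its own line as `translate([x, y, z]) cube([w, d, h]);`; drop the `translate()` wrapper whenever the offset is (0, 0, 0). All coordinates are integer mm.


translate([179, 197, 0]) cube([2116, 198, 2775]);


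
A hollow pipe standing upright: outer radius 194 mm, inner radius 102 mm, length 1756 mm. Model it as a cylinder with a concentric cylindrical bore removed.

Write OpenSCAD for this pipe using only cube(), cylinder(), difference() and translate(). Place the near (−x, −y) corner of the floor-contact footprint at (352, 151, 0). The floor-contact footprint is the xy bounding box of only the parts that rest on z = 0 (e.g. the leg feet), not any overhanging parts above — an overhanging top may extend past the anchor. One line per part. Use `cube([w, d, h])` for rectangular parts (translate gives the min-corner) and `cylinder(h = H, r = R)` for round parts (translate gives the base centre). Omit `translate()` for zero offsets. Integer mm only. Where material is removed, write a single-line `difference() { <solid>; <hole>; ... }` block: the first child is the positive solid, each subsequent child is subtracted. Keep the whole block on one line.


difference() { translate([546, 345, 0]) cylinder(h = 1756, r = 194); translate([546, 345, 0]) cylinder(h = 1756, r = 102); }
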